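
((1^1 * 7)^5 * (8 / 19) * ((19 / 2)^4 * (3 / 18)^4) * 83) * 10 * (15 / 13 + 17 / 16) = 22054642635095 / 269568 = 81814765.24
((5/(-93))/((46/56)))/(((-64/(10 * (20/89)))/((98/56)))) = 6125/1522968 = 0.00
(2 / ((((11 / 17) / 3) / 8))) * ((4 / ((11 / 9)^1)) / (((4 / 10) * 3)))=24480 / 121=202.31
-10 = -10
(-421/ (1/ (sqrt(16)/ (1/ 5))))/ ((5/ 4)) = -6736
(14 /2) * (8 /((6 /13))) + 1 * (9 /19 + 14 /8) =28171 /228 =123.56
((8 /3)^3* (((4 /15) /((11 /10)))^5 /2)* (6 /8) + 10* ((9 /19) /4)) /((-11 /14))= -111506681587 /73613674233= -1.51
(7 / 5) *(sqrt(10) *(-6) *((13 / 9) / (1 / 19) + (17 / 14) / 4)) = -2797 *sqrt(10) / 12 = -737.07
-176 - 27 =-203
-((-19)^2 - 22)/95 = -339/95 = -3.57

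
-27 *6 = -162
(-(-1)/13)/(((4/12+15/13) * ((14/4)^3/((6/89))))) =72/885283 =0.00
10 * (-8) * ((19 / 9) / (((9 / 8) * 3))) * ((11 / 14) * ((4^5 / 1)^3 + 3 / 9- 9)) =-215435557828480 / 5103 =-42217432457.08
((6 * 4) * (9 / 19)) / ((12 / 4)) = 72 / 19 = 3.79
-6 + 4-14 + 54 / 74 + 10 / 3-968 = -108773 / 111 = -979.94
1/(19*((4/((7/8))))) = 7/608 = 0.01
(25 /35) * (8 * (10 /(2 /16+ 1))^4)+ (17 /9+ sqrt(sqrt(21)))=35678.03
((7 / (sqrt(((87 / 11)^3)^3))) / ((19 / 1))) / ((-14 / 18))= -14641*sqrt(957) / 10522219437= -0.00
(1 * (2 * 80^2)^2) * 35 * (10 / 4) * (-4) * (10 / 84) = -20480000000 / 3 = -6826666666.67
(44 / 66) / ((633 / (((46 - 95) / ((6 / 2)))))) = -98 / 5697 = -0.02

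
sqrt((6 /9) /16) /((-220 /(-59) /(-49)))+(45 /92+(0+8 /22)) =863 /1012-2891 * sqrt(6) /2640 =-1.83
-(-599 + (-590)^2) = -347501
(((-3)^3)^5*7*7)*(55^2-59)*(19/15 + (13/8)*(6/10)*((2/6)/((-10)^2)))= -2648263961417.10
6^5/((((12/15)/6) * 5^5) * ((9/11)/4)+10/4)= 85536/965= 88.64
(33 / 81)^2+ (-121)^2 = 10673410 / 729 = 14641.17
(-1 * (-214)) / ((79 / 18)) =3852 / 79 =48.76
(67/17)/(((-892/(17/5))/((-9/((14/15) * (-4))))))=-1809/49952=-0.04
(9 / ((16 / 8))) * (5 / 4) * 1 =45 / 8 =5.62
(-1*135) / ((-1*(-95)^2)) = 0.01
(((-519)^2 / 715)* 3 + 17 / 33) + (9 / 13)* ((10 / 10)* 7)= 2435749 / 2145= 1135.55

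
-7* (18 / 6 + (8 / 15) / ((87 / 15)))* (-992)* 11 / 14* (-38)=-55771232 / 87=-641048.64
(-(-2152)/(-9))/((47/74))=-159248/423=-376.47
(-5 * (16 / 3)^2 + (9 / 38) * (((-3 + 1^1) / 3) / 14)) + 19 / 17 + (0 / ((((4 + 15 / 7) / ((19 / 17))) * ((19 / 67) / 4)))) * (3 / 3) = -5743133 / 40698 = -141.12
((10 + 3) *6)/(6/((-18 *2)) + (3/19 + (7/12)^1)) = 17784/131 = 135.76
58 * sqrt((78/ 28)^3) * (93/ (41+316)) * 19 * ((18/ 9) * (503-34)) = 44632653 * sqrt(546)/ 833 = 1251999.12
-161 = -161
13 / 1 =13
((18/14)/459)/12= 1/4284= 0.00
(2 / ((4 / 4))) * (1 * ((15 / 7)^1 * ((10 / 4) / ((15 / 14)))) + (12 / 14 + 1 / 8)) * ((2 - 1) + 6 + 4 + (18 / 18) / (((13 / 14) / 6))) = 76045 / 364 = 208.91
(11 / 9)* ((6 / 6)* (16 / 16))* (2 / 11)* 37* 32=2368 / 9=263.11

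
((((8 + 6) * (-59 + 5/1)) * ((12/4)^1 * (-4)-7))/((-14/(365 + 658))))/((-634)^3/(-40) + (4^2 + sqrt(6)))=-167175209513070/1014746950038499 + 26239950 * sqrt(6)/1014746950038499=-0.16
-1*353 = -353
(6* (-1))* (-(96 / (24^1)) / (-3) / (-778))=4 / 389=0.01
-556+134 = -422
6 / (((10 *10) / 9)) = 27 / 50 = 0.54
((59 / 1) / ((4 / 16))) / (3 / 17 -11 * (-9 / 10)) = 40120 / 1713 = 23.42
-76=-76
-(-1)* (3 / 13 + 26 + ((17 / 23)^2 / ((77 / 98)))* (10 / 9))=18384491 / 680823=27.00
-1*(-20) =20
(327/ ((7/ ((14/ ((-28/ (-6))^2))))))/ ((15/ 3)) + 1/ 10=1496/ 245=6.11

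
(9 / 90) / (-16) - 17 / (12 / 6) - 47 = -8881 / 160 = -55.51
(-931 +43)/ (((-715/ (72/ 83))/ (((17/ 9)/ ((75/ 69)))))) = 2777664/ 1483625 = 1.87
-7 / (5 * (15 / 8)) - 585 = -43931 / 75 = -585.75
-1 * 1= -1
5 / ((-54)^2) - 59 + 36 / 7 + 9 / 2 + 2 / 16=-2009783 / 40824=-49.23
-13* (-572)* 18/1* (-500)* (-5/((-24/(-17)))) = 237022500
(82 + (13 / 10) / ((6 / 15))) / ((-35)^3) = -341 / 171500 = -0.00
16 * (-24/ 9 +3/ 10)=-568/ 15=-37.87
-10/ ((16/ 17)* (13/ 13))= -85/ 8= -10.62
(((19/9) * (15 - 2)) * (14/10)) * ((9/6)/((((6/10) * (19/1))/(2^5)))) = 1456/9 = 161.78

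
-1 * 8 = -8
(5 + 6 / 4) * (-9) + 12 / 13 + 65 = 193 / 26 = 7.42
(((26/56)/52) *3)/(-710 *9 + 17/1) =-3/713776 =-0.00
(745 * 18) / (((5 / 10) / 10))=268200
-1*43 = -43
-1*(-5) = 5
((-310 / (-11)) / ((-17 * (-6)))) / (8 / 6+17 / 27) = 1395 / 9911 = 0.14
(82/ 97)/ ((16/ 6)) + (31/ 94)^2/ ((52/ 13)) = 1180045/ 3428368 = 0.34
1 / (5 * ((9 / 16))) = 16 / 45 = 0.36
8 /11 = 0.73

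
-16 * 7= -112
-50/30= -5/3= -1.67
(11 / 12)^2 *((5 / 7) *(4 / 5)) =0.48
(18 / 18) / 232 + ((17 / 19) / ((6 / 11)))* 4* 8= 694201 / 13224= 52.50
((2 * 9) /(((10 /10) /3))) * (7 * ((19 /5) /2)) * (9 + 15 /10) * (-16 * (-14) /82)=4223016 /205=20600.08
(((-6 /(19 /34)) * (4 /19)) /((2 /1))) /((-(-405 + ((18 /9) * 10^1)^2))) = -408 /1805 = -0.23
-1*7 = -7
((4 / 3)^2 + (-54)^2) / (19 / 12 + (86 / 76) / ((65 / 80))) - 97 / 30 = 86197721 / 88210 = 977.19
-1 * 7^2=-49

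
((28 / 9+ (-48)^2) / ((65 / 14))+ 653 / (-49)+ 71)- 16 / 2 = 15667994 / 28665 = 546.59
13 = 13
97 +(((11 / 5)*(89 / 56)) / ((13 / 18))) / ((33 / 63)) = 106.24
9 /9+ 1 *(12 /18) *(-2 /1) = -1 /3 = -0.33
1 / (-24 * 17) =-1 / 408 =-0.00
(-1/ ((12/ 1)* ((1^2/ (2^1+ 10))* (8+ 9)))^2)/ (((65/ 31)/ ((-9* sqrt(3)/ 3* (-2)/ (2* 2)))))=-93* sqrt(3)/ 37570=-0.00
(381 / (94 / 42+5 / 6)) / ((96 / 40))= 4445 / 86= 51.69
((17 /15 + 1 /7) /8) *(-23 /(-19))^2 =35443 /151620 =0.23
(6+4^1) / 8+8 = 37 / 4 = 9.25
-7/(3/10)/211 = -70/633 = -0.11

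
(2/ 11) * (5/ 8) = 5/ 44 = 0.11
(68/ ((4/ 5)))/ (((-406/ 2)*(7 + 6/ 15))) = -425/ 7511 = -0.06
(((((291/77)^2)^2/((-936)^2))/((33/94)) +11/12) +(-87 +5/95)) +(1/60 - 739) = -163899210557642789/198662489785760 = -825.01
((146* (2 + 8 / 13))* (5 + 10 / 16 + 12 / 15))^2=101720809969 / 16900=6018982.84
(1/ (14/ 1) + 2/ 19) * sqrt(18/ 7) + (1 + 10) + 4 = 141 * sqrt(14)/ 1862 + 15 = 15.28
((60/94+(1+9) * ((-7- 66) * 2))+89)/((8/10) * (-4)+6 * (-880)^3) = 46005/137267931536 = 0.00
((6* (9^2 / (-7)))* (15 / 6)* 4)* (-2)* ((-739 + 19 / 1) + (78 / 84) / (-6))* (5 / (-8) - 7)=1494479565 / 196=7624895.74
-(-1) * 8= 8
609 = 609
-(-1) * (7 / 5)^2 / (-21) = -7 / 75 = -0.09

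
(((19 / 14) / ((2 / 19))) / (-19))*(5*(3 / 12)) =-95 / 112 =-0.85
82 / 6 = 41 / 3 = 13.67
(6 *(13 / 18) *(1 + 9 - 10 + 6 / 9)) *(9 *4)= 104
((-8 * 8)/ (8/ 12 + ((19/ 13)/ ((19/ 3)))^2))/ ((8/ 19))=-77064/ 365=-211.13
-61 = -61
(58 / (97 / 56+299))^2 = 10549504 / 283619281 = 0.04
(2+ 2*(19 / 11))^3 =216000 / 1331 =162.28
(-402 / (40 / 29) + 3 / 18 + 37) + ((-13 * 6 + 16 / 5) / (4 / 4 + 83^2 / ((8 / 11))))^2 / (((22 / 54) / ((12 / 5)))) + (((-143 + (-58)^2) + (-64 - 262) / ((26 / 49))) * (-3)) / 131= -313.98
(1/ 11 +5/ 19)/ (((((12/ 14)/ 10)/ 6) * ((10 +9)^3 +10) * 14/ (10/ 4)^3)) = 23125/ 5742484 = 0.00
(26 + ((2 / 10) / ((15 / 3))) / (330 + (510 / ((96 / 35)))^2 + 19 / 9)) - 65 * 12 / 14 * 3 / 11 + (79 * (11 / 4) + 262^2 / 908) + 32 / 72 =304.10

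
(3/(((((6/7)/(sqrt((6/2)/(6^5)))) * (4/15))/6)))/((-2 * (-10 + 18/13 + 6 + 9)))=-455 * sqrt(2)/5312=-0.12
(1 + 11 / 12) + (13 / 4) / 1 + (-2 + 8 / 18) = 65 / 18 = 3.61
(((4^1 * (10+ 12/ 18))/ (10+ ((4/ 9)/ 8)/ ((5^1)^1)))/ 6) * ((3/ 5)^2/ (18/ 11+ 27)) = 1408/ 157675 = 0.01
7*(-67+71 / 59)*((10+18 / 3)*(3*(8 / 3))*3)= -10434816 / 59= -176861.29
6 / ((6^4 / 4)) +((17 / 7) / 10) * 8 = 3707 / 1890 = 1.96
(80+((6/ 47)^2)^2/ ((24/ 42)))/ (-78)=-1.03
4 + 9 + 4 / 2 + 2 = 17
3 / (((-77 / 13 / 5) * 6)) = -65 / 154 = -0.42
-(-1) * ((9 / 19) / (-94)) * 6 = -27 / 893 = -0.03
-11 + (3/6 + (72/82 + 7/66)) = -12875/1353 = -9.52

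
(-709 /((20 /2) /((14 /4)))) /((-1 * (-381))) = -4963 /7620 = -0.65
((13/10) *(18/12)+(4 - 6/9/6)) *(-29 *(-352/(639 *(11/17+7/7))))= 11399146/201285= 56.63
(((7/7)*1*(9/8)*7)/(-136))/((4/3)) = -189/4352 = -0.04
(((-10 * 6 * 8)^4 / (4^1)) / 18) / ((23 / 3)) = 2211840000 / 23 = 96166956.52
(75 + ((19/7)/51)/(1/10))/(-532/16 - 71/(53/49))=-1143316/1496901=-0.76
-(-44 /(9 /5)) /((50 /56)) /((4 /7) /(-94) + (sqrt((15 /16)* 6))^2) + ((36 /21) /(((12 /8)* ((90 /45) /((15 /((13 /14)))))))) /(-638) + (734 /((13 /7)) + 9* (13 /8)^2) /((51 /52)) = 324345847804141 /750678991920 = 432.07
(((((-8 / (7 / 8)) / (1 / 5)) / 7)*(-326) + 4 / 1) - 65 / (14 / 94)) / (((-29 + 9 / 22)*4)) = -914441 / 61642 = -14.83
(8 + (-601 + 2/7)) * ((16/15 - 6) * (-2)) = -204684/35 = -5848.11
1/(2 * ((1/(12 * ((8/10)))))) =24/5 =4.80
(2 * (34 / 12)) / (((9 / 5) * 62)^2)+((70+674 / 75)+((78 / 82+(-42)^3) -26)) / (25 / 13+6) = -921485335228037 / 98616762900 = -9344.10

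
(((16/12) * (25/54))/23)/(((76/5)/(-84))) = -1750/11799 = -0.15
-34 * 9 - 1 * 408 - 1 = -715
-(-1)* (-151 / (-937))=151 / 937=0.16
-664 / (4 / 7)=-1162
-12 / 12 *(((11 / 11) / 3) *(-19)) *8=152 / 3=50.67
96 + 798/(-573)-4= 90.61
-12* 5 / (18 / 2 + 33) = -10 / 7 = -1.43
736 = 736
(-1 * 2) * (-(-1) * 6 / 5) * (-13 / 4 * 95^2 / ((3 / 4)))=93860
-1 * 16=-16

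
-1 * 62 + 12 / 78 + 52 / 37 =-29072 / 481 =-60.44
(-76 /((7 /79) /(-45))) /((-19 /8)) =-113760 /7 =-16251.43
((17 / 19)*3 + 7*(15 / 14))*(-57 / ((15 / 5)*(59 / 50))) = -9675 / 59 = -163.98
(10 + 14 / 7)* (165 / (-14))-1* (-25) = -815 / 7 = -116.43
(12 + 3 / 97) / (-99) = -389 / 3201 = -0.12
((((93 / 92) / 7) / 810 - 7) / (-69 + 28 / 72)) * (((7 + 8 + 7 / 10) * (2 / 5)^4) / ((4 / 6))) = 191089253 / 3106796875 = 0.06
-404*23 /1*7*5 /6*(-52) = 8455720 /3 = 2818573.33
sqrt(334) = 18.28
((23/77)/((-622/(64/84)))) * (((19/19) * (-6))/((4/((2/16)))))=0.00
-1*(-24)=24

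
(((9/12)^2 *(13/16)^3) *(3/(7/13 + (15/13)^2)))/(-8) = -10024911/165675008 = -0.06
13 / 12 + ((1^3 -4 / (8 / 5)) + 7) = 79 / 12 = 6.58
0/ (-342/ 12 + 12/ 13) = 0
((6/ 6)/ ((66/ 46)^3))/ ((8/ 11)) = 12167/ 26136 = 0.47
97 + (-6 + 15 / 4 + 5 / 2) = 389 / 4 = 97.25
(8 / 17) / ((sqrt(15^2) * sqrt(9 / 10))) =8 * sqrt(10) / 765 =0.03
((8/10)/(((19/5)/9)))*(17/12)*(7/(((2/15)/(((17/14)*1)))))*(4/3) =4335/19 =228.16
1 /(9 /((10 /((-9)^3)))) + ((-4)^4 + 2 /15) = 8402404 /32805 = 256.13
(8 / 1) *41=328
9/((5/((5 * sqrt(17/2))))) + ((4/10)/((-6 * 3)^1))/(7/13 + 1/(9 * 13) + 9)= -13/5585 + 9 * sqrt(34)/2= 26.24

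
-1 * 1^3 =-1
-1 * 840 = -840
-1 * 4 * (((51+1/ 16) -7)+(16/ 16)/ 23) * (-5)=81155/ 92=882.12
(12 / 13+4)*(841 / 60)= 13456 / 195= 69.01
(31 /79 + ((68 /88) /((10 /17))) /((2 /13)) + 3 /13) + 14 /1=10466359 /451880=23.16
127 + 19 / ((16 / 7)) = 2165 / 16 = 135.31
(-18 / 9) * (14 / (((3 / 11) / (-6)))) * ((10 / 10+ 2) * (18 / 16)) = 2079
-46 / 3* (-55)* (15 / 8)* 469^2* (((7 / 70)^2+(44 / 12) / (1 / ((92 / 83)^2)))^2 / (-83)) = -4845390932251823529037 / 56722185259200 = -85423206.28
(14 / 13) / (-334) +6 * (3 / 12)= 6499 / 4342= 1.50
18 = 18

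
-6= -6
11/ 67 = 0.16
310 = 310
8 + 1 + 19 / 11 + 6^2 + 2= 536 / 11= 48.73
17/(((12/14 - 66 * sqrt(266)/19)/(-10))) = 11305/248961+45815 * sqrt(266)/248961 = 3.05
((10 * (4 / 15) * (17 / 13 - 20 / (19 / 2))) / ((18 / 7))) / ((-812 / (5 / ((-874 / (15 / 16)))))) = -4925 / 901506528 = -0.00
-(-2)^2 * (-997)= 3988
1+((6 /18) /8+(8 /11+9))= 2843 /264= 10.77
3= 3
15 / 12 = 5 / 4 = 1.25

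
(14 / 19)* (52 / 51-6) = -3556 / 969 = -3.67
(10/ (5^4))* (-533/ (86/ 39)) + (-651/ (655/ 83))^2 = 6801.25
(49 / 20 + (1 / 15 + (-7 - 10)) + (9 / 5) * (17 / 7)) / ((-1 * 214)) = 0.05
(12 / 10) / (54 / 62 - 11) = -93 / 785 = -0.12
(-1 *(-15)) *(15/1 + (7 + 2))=360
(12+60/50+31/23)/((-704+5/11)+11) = -18403/876070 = -0.02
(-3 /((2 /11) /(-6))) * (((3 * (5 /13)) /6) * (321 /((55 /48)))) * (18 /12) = 8000.31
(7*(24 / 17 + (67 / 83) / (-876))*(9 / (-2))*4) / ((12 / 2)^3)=-12206971 / 14832432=-0.82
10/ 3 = 3.33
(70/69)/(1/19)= 1330/69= 19.28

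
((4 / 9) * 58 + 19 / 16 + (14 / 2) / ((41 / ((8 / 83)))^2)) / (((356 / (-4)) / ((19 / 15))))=-854369060521 / 2226217826160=-0.38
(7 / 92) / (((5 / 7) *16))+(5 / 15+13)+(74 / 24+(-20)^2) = 9194627 / 22080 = 416.42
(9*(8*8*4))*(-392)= -903168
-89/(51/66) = -1958/17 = -115.18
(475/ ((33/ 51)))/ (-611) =-8075/ 6721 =-1.20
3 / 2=1.50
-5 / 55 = -1 / 11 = -0.09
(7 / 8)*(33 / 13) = 2.22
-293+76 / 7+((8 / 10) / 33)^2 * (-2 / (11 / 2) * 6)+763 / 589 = -115591289294 / 411578475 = -280.85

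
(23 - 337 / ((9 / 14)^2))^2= 4120227721 / 6561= 627987.76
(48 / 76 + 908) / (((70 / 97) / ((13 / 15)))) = 1091.22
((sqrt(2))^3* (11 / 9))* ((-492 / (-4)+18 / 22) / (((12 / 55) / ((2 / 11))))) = 2270* sqrt(2) / 9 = 356.70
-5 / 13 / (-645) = 1 / 1677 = 0.00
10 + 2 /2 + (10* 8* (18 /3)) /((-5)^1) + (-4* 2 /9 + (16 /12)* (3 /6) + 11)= -668 /9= -74.22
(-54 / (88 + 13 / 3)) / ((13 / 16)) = -0.72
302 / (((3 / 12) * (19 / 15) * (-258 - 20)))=-9060 / 2641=-3.43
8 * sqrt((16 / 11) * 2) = 13.64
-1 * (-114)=114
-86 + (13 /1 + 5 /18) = -1309 /18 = -72.72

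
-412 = -412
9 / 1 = 9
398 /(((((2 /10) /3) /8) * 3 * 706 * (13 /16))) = 127360 /4589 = 27.75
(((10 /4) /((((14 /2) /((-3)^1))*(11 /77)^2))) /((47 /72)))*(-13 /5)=9828 /47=209.11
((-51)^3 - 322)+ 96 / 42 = -930795 / 7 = -132970.71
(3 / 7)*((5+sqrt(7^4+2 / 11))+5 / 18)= 95 / 42+3*sqrt(290543) / 77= 23.26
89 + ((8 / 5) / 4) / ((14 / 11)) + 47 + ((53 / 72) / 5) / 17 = 1168015 / 8568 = 136.32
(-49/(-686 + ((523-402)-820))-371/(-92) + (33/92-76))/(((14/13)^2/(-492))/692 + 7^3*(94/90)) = -98389310438016/492465980352703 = -0.20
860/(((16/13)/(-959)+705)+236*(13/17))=182267540/187665479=0.97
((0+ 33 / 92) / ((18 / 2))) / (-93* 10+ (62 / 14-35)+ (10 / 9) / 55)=-2541 / 61240904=-0.00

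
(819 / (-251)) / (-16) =819 / 4016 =0.20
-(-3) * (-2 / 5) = -6 / 5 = -1.20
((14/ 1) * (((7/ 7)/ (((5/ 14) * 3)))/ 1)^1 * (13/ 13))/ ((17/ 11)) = 2156/ 255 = 8.45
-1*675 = -675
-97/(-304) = 97/304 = 0.32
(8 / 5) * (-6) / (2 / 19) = -456 / 5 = -91.20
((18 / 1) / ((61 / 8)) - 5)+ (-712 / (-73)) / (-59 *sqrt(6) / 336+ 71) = -1056725877823 / 422358032675+ 2352448 *sqrt(6) / 6923902175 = -2.50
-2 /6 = -1 /3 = -0.33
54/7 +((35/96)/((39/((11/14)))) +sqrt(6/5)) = sqrt(30)/5 +404737/52416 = 8.82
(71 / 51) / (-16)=-71 / 816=-0.09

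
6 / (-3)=-2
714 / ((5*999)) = 238 / 1665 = 0.14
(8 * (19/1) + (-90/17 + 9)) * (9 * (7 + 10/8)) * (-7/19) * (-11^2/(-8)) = -665876673/10336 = -64423.05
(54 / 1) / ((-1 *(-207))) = 6 / 23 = 0.26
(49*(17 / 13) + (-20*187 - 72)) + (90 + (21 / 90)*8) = -712931 / 195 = -3656.06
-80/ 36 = -20/ 9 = -2.22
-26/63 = -0.41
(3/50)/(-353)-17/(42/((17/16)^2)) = -43373353/94886400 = -0.46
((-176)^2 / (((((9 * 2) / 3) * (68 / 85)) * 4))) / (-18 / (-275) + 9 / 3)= 1331000 / 2529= 526.29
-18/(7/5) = -12.86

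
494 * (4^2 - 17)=-494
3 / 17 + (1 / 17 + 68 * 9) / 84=10657 / 1428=7.46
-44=-44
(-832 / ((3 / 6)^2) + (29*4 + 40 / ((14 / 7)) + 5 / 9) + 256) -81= -27148 / 9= -3016.44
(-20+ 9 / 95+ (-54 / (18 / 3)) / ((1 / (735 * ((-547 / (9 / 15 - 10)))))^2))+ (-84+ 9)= -3455058910700719 / 209855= -16464029499.90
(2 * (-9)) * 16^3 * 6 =-442368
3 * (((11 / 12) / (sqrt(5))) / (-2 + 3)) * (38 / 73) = 209 * sqrt(5) / 730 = 0.64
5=5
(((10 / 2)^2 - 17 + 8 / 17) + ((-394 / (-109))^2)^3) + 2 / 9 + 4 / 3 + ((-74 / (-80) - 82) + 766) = 2925.53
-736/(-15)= 736/15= 49.07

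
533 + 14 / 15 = 8009 / 15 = 533.93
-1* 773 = -773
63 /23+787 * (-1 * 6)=-108543 /23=-4719.26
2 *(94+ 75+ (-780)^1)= -1222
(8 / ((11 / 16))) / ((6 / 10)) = 640 / 33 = 19.39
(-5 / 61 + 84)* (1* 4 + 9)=66547 / 61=1090.93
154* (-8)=-1232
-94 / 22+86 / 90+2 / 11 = -1552 / 495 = -3.14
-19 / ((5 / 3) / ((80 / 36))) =-76 / 3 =-25.33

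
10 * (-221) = -2210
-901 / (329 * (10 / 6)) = -2703 / 1645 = -1.64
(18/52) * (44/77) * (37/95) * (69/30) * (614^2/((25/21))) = 8662237092/154375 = 56111.66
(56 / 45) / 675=56 / 30375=0.00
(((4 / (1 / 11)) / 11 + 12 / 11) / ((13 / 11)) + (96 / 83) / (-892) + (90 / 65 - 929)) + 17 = -218073350 / 240617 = -906.31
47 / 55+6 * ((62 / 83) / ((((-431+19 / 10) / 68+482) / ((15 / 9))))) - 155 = -227593537106 / 1476635985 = -154.13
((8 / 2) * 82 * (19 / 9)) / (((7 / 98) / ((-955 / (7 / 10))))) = -119031200 / 9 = -13225688.89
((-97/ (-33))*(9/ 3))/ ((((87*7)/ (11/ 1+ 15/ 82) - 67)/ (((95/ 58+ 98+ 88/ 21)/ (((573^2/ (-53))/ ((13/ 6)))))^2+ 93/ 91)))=-973203215780425053238391/ 1352661615222670403226576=-0.72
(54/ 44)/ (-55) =-27/ 1210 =-0.02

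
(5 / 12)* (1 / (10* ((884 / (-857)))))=-857 / 21216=-0.04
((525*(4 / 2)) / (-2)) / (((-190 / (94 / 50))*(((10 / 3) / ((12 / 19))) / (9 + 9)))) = 159894 / 9025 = 17.72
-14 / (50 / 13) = -91 / 25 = -3.64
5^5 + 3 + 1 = 3129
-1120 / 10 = -112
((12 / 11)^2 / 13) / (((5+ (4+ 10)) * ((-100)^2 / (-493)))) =-4437 / 18679375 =-0.00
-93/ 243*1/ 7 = -0.05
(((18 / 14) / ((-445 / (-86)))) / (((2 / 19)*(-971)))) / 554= -7353 / 1675664410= -0.00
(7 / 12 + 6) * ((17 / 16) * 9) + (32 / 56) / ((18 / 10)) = 255107 / 4032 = 63.27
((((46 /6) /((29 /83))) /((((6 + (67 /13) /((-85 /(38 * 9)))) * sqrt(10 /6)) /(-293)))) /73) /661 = 5374499 * sqrt(15) /2972191788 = 0.01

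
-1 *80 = -80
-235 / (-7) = 235 / 7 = 33.57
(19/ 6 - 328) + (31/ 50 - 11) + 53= -21166/ 75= -282.21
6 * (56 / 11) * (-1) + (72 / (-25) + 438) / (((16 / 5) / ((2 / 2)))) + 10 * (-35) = -107611 / 440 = -244.57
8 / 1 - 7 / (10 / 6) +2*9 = 109 / 5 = 21.80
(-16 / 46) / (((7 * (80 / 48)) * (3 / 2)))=-16 / 805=-0.02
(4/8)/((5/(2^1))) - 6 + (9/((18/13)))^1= 7/10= 0.70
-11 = -11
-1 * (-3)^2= -9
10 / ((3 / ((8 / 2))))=40 / 3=13.33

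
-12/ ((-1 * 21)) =4/ 7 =0.57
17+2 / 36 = 17.06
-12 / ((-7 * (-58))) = -6 / 203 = -0.03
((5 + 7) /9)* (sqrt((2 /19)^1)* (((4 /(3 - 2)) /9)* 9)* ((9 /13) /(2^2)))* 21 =6.29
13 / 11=1.18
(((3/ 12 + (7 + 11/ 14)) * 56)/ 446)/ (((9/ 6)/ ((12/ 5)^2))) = 864/ 223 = 3.87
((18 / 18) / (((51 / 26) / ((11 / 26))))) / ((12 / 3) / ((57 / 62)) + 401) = 209 / 392785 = 0.00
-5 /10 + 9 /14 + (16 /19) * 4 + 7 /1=1398 /133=10.51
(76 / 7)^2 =5776 / 49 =117.88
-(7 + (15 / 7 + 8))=-17.14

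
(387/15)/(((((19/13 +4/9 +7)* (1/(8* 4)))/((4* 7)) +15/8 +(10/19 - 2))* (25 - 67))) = -3058848/2047855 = -1.49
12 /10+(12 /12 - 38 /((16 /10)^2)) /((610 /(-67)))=10621 /3904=2.72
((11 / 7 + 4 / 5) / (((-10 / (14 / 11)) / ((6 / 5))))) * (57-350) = 145914 / 1375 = 106.12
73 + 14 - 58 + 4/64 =465/16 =29.06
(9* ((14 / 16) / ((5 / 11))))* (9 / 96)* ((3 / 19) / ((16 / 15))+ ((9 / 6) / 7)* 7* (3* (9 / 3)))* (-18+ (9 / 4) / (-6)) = -407.33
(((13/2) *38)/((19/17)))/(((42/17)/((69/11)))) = 86411/154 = 561.11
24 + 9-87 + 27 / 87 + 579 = 15234 / 29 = 525.31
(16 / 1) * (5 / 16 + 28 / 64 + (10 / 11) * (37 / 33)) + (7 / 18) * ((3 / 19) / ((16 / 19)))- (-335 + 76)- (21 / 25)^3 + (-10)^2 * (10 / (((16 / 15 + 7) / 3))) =39850719533 / 60500000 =658.69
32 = 32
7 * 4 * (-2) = -56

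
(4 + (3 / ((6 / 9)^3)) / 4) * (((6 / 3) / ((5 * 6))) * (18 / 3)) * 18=1881 / 40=47.02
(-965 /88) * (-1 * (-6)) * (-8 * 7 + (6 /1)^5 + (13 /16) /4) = -1430399235 /2816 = -507954.27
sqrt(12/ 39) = 0.55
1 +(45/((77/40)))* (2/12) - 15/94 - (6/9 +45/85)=1306915/369138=3.54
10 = 10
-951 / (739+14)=-317 / 251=-1.26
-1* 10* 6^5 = -77760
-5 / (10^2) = -0.05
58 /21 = 2.76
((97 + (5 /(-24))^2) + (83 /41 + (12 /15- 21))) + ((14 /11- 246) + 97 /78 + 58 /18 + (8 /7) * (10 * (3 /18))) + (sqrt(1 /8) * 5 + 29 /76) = -39701936721 /249529280 + 5 * sqrt(2) /4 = -157.34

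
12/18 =2/3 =0.67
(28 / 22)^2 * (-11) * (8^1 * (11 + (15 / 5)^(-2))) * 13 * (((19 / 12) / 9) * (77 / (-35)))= 1936480 / 243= 7969.05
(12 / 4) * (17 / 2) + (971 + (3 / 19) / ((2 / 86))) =38125 / 38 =1003.29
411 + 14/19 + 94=9609/19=505.74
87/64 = 1.36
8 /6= 4 /3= 1.33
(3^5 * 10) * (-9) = -21870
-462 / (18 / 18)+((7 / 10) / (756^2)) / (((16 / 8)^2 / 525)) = -14370043 / 31104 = -462.00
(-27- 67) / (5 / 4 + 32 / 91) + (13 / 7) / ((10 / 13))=-56.28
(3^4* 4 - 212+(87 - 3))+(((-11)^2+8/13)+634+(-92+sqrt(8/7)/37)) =2* sqrt(14)/259+11175/13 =859.64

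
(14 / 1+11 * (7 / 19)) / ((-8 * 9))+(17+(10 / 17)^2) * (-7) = -48103615 / 395352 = -121.67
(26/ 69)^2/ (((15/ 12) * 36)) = 676/ 214245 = 0.00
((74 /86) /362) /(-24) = -37 /373584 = -0.00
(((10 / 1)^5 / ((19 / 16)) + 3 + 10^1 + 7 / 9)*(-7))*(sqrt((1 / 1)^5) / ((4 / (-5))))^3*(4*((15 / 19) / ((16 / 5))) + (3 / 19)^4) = 540574879588625 / 475411008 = 1137068.50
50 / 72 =25 / 36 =0.69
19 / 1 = 19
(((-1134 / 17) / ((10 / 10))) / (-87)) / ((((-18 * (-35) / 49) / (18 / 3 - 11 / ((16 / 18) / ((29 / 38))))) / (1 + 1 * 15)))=-153909 / 46835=-3.29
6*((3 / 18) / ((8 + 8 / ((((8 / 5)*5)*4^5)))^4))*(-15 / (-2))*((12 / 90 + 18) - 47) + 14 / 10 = 30350372036116487 / 22528995266560005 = 1.35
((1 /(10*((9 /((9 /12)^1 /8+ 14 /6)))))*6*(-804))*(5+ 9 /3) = -15611 /15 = -1040.73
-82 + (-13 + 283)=188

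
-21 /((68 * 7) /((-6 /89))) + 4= 12113 /3026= 4.00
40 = 40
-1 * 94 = -94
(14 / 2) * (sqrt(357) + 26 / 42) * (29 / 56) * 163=61451 / 168 + 4727 * sqrt(357) / 8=11530.03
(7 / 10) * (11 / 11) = 7 / 10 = 0.70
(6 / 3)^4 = 16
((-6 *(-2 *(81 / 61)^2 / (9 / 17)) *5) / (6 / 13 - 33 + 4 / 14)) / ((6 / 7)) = -15788682 / 2184227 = -7.23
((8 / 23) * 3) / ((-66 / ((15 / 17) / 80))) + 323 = 5556889 / 17204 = 323.00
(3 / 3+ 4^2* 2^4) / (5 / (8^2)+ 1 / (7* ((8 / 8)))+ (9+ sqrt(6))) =158542272 / 5286979 - 51580928* sqrt(6) / 15860937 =22.02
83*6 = 498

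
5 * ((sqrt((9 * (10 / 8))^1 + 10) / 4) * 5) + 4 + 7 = 11 + 25 * sqrt(85) / 8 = 39.81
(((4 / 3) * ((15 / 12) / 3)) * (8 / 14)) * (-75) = -500 / 21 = -23.81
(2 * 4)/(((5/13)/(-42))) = -873.60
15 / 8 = 1.88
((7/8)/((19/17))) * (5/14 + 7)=1751/304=5.76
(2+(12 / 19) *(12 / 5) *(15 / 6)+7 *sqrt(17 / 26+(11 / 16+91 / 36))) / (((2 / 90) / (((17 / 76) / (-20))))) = -357 *sqrt(94159) / 15808-8415 / 2888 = -9.84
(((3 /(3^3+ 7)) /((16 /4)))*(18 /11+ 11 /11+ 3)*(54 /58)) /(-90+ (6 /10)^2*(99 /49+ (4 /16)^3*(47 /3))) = -16405200 /12639326447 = -0.00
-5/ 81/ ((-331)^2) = -5/ 8874441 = -0.00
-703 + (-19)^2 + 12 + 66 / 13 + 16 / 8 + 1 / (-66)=-277081 / 858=-322.94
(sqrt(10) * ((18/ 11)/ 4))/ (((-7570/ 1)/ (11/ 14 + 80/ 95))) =-3897 * sqrt(10)/ 44299640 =-0.00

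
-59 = -59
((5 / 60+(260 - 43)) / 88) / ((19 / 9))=7815 / 6688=1.17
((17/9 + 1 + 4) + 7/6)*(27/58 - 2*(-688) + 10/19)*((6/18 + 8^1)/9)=21075625/2052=10270.77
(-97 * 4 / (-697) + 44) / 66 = 5176 / 7667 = 0.68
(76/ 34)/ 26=19/ 221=0.09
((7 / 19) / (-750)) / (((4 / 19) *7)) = -1 / 3000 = -0.00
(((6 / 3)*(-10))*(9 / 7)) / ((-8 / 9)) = 405 / 14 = 28.93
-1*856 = -856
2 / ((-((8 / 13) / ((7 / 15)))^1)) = -1.52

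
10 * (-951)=-9510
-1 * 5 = -5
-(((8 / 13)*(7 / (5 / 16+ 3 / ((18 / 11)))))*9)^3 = -14158437285888 / 2400721219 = -5897.58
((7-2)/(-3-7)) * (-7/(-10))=-7/20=-0.35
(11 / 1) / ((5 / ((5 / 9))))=11 / 9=1.22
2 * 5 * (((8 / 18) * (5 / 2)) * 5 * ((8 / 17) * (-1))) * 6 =-8000 / 51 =-156.86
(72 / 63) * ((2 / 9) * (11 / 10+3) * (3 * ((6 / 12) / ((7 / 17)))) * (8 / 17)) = 1.79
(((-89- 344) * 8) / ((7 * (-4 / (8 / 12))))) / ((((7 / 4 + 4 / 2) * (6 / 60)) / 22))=304832 / 63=4838.60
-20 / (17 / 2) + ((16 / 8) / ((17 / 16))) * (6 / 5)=-8 / 85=-0.09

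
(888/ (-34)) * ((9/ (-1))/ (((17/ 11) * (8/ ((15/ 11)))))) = 14985/ 578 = 25.93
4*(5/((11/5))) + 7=16.09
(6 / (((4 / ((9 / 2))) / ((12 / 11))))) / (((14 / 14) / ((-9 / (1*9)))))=-81 / 11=-7.36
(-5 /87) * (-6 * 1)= 0.34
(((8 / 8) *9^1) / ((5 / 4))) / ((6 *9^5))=2 / 98415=0.00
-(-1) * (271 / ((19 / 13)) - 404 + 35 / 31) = -128078 / 589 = -217.45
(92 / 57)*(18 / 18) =92 / 57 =1.61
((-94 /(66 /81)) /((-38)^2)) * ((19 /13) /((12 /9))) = -3807 /43472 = -0.09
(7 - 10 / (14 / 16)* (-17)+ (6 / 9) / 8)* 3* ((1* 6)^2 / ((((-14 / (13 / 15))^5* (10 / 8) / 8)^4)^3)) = 23222187975395284166437518627251280773808910621264091222841855350944583 / 709387485128367077249740668310500503663103846118568940551471225192497456094522612923022712727583183323076809756457805633544921875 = 0.00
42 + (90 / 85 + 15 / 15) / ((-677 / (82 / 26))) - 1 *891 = -127026268 / 149617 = -849.01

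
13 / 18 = 0.72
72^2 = 5184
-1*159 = -159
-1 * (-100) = 100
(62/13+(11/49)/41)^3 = 1939142873644101/17814345343613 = 108.85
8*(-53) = -424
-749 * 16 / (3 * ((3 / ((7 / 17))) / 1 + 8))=-784 / 3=-261.33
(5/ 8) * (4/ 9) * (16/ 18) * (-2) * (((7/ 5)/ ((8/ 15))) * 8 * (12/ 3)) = -1120/ 27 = -41.48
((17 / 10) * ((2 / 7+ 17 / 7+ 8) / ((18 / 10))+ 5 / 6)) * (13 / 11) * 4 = 4199 / 77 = 54.53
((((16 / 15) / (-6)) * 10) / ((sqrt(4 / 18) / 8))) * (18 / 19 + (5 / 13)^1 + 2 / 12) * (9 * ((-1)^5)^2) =-71072 * sqrt(2) / 247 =-406.93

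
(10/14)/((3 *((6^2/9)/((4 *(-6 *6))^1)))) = -60/7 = -8.57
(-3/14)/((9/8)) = -0.19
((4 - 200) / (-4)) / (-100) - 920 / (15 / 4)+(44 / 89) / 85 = -111576571 / 453900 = -245.82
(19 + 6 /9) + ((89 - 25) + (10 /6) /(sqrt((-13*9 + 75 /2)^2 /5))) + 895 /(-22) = 10*sqrt(5) /477 + 2837 /66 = 43.03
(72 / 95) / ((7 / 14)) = 144 / 95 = 1.52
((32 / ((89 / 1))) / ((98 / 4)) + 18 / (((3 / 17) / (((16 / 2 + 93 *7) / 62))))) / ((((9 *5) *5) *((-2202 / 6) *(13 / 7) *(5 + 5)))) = -146570833 / 207320226750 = -0.00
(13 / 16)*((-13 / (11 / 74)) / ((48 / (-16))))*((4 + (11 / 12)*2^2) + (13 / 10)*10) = 193843 / 396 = 489.50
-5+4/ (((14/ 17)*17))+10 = 37/ 7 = 5.29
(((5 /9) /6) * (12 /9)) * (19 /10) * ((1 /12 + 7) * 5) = 8075 /972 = 8.31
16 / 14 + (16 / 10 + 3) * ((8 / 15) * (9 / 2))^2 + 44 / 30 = 76402 / 2625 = 29.11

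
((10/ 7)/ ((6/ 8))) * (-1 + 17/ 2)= 100/ 7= 14.29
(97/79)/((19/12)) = 1164/1501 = 0.78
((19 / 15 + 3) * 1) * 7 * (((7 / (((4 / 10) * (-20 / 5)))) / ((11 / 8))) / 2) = -1568 / 33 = -47.52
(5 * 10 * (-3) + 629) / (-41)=-479 / 41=-11.68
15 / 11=1.36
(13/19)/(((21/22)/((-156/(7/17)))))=-252824/931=-271.56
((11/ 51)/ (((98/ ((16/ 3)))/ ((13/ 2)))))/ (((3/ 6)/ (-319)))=-364936/ 7497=-48.68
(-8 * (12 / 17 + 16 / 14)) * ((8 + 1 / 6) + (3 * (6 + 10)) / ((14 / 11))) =-1695760 / 2499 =-678.58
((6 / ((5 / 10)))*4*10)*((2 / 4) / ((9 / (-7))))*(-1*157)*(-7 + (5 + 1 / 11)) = -615440 / 11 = -55949.09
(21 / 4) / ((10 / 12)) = 63 / 10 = 6.30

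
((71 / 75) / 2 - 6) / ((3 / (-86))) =35647 / 225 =158.43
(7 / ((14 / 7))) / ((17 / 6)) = 21 / 17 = 1.24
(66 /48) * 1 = 11 /8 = 1.38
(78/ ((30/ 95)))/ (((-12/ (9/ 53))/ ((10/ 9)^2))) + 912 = 1298897/ 1431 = 907.68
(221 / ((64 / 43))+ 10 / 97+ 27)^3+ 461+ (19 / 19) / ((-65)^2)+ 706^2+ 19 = 5976528911338780284287 / 1010838647603200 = 5912445.99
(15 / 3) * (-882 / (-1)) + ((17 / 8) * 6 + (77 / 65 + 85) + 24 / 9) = 3519049 / 780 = 4511.60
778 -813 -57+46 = -46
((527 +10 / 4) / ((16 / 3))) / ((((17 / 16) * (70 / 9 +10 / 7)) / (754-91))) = 7805889 / 1160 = 6729.21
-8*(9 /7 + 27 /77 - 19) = 1528 /11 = 138.91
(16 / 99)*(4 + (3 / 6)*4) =32 / 33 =0.97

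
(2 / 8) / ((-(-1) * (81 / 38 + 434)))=19 / 33146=0.00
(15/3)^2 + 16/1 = 41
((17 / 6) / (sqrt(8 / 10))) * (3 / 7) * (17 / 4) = 289 * sqrt(5) / 112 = 5.77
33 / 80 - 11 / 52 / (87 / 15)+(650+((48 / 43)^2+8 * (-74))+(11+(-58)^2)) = 3434.62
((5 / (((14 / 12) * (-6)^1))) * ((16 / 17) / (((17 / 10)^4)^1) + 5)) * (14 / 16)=-36296425 / 11358856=-3.20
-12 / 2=-6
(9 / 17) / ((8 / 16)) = 18 / 17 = 1.06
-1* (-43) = 43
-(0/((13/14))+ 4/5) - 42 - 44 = -434/5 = -86.80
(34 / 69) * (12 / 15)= 136 / 345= 0.39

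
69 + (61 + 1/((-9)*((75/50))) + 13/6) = 7133/54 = 132.09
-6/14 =-3/7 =-0.43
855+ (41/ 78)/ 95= 6335591/ 7410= 855.01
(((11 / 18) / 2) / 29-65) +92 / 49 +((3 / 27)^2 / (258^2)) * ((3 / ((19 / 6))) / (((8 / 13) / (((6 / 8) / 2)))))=-63.11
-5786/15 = -385.73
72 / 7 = 10.29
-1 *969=-969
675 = 675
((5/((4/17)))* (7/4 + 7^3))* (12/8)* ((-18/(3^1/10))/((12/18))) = -15824025/16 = -989001.56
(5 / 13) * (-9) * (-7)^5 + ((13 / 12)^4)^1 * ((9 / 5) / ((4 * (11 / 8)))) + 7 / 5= 9584328569 / 164736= 58179.93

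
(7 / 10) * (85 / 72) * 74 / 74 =119 / 144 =0.83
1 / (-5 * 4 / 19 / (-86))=817 / 10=81.70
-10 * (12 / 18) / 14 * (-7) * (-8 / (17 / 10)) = -800 / 51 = -15.69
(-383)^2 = 146689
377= 377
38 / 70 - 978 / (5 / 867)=-5935463 / 35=-169584.66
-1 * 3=-3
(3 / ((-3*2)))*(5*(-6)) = 15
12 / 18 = 2 / 3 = 0.67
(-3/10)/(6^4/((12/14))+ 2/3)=-9/45380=-0.00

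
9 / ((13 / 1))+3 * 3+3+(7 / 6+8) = 1705 / 78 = 21.86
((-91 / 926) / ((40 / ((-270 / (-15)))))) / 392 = -117 / 1037120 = -0.00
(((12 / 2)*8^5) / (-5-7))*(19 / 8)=-38912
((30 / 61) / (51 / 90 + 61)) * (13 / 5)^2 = 6084 / 112667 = 0.05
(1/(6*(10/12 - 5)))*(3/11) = -3/275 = -0.01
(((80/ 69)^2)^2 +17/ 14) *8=3835124228/ 158669847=24.17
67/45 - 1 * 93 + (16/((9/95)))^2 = 11514938/405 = 28431.95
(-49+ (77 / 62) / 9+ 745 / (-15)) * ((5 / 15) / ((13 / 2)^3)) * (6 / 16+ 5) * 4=-4728194 / 1838889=-2.57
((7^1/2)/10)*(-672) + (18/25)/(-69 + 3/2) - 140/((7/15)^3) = -29634496/18375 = -1612.76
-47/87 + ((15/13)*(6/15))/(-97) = -59789/109707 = -0.54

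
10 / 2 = 5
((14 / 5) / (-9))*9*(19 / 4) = -133 / 10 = -13.30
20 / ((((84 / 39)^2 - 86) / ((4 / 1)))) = -1352 / 1375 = -0.98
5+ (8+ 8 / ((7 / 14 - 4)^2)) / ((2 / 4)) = 22.31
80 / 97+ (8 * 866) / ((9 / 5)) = 3360800 / 873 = 3849.71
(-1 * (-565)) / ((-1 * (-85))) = 113 / 17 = 6.65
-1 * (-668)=668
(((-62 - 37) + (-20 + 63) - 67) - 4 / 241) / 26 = -29647 / 6266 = -4.73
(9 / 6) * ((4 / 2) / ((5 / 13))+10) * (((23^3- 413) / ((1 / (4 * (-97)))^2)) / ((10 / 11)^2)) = 6102100665936 / 125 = 48816805327.49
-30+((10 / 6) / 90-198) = -12311 / 54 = -227.98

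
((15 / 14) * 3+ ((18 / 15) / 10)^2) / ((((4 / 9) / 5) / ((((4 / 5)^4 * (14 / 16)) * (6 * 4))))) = 312.43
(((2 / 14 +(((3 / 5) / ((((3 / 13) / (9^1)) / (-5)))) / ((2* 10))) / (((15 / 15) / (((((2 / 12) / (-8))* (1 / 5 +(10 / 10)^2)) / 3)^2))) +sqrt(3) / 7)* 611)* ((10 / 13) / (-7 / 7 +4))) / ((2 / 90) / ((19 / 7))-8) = -133950* sqrt(3) / 47831-85484211 / 30611840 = -7.64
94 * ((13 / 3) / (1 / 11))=13442 / 3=4480.67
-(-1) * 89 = 89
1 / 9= 0.11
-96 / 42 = -16 / 7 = -2.29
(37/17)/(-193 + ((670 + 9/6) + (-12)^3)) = -74/42483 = -0.00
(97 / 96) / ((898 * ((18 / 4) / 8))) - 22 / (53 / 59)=-62937475 / 2570076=-24.49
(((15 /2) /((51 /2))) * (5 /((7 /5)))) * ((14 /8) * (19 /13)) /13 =2375 /11492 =0.21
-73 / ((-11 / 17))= 1241 / 11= 112.82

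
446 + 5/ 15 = 1339/ 3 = 446.33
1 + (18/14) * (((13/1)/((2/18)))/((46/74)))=39122/161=242.99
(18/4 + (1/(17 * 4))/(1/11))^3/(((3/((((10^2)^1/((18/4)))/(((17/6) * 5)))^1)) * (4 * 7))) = 159275065/84189168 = 1.89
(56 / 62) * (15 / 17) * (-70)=-29400 / 527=-55.79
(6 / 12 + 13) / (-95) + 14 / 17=2201 / 3230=0.68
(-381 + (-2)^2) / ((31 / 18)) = -6786 / 31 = -218.90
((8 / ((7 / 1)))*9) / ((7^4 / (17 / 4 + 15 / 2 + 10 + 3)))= 1782 / 16807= 0.11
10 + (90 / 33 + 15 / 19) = 2825 / 209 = 13.52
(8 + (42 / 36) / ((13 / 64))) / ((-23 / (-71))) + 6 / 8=154915 / 3588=43.18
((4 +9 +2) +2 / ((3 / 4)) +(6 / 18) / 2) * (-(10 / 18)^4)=-66875 / 39366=-1.70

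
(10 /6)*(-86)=-430 /3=-143.33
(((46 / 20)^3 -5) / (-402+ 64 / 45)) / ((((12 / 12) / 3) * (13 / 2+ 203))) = -193509 / 755289400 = -0.00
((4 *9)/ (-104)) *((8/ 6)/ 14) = -3/ 91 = -0.03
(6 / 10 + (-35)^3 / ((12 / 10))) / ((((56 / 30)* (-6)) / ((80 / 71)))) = 5359285 / 1491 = 3594.42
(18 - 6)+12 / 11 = 144 / 11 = 13.09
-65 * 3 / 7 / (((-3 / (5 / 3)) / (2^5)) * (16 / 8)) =5200 / 21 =247.62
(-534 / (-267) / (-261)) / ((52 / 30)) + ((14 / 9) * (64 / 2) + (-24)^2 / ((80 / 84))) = 11104837 / 16965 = 654.57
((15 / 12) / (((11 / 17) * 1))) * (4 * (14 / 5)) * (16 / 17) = 224 / 11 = 20.36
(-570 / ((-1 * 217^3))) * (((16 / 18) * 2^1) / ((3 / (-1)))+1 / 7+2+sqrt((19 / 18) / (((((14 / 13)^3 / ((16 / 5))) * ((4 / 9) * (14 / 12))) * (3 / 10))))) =55670 / 643753719+7410 * sqrt(247) / 500697337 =0.00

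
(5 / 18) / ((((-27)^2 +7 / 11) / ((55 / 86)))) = 3025 / 12424248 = 0.00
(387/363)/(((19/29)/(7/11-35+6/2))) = -1290645/25289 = -51.04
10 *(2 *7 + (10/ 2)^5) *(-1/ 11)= -31390/ 11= -2853.64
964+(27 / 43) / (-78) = 963.99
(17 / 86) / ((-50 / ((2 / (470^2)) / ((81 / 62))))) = -527 / 19234867500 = -0.00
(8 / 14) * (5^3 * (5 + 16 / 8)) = 500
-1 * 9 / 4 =-2.25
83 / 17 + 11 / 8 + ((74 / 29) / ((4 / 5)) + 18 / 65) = 2492827 / 256360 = 9.72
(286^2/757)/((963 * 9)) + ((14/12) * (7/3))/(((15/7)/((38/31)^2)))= 60570264842/31525215795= 1.92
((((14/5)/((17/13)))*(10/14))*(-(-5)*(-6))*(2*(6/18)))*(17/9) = -520/9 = -57.78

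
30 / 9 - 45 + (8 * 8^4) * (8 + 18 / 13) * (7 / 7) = 307473.41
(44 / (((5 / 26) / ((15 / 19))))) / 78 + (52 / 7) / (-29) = 7944 / 3857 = 2.06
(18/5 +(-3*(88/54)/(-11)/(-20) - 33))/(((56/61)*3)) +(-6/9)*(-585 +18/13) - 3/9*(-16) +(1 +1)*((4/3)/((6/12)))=9559217/24570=389.06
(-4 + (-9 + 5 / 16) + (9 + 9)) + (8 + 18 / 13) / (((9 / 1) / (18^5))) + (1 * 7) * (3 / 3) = 409828865 / 208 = 1970331.08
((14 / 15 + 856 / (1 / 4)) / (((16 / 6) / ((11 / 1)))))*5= 70639.25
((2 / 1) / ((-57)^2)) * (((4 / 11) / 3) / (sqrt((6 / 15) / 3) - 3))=-40 / 1584429 - 8 * sqrt(30) / 14259861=-0.00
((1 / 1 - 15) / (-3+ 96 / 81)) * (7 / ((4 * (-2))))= -27 / 4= -6.75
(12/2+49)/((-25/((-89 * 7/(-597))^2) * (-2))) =4269419/3564090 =1.20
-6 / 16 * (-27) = 81 / 8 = 10.12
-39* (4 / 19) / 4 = -2.05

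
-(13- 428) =415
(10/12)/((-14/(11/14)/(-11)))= 605/1176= 0.51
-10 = -10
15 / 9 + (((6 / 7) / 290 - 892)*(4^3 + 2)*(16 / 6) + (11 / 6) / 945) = -737538133 / 4698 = -156989.81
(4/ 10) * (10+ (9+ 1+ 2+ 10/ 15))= 136/ 15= 9.07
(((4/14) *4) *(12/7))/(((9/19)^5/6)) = 158470336/321489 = 492.93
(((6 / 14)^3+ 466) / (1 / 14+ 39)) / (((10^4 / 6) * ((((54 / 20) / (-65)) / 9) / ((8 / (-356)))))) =415649 / 11927335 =0.03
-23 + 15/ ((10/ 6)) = -14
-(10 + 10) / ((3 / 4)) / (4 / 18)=-120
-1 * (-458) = 458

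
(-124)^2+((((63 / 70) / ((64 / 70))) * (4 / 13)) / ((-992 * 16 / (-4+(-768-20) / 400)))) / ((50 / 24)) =31726223472833 / 2063360000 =15376.00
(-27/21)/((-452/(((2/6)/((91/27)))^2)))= 729/26201084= 0.00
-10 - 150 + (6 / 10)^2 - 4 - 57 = -5516 / 25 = -220.64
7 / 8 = 0.88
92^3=778688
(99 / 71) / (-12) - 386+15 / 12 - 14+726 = 46453 / 142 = 327.13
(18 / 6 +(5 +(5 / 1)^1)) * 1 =13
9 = 9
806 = 806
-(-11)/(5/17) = 187/5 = 37.40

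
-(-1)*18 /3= 6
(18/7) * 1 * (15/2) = 135/7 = 19.29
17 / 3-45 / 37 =494 / 111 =4.45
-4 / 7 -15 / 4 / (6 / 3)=-137 / 56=-2.45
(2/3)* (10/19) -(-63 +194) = -7447/57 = -130.65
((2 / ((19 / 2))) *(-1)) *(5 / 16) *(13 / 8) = -65 / 608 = -0.11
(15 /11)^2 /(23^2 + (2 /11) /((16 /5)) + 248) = 1800 /752191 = 0.00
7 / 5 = 1.40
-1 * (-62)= 62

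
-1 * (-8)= 8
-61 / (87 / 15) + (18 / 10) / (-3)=-1612 / 145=-11.12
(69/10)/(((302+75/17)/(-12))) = -7038/26045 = -0.27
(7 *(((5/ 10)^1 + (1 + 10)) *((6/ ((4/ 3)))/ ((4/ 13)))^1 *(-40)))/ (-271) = 94185/ 542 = 173.77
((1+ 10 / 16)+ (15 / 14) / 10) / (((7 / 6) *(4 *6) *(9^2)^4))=97 / 67497258528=0.00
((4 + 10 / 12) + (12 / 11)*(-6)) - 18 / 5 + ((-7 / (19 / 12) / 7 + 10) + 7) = 69323 / 6270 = 11.06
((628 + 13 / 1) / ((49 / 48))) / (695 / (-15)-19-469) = -92304 / 78547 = -1.18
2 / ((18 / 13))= 13 / 9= 1.44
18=18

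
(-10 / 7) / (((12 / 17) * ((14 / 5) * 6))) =-425 / 3528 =-0.12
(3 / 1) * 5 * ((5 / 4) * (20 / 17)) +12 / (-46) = 8523 / 391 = 21.80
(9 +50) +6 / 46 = 59.13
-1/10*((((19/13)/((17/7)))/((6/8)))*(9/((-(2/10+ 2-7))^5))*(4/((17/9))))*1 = -83125/138498048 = -0.00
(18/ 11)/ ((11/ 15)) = 270/ 121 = 2.23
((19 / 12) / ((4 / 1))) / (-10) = -19 / 480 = -0.04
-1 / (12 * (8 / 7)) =-7 / 96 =-0.07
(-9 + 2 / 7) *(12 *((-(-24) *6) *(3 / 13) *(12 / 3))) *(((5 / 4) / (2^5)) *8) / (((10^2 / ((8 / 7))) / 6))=-948672 / 3185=-297.86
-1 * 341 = -341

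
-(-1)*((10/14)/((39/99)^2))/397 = 5445/469651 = 0.01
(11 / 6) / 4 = 11 / 24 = 0.46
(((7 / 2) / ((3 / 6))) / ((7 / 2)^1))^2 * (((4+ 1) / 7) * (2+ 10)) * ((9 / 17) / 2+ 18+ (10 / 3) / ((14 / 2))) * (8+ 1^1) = 4817160 / 833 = 5782.91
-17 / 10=-1.70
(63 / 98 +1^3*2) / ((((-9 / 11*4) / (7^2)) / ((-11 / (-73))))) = -31339 / 5256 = -5.96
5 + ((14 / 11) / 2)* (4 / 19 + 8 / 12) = 3485 / 627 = 5.56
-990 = -990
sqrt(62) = 7.87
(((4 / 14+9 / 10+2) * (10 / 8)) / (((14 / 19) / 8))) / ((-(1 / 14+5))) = -4237 / 497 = -8.53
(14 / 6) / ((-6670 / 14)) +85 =850376 / 10005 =85.00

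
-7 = -7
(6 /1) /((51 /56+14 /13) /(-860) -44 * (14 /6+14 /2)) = -11269440 /771334901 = -0.01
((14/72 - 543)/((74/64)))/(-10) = 78164/1665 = 46.95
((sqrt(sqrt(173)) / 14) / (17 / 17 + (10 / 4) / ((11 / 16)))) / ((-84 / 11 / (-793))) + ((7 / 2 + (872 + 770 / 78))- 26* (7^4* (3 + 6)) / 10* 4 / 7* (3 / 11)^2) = -70907153 / 47190 + 95953* 173^(1 / 4) / 59976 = -1496.79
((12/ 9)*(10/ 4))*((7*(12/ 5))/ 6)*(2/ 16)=7/ 6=1.17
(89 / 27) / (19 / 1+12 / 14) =623 / 3753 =0.17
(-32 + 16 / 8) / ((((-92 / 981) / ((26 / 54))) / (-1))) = -154.02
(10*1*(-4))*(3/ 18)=-20/ 3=-6.67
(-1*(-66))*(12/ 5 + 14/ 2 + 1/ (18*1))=624.07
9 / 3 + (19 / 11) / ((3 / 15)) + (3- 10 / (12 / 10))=208 / 33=6.30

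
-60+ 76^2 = 5716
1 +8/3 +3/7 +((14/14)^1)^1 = 107/21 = 5.10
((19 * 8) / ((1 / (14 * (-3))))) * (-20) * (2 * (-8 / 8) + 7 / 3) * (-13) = -553280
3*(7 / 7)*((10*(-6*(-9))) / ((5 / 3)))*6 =5832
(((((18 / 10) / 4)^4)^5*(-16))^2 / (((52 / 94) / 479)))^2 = 11073056039749821260228878283674004833832709933754922329766835483387824644283866863969 / 1246999899382765689241600000000000000000000000000000000000000000000000000000000000000000000000000000000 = 0.00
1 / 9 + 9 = 82 / 9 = 9.11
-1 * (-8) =8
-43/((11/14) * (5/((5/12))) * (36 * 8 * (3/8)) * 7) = -43/7128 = -0.01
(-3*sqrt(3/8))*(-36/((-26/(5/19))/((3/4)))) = -405*sqrt(6)/1976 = -0.50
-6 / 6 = -1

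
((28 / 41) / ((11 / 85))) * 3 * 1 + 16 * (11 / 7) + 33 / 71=9288457 / 224147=41.44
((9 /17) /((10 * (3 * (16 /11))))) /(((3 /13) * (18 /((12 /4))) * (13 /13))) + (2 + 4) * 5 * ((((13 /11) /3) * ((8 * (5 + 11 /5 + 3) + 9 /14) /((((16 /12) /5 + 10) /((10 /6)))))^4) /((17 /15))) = 10040626714820652624011 /30303856165376640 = 331331.65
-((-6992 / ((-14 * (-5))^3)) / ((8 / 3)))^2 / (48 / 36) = -5156163 / 117649000000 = -0.00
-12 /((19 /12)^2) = -1728 /361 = -4.79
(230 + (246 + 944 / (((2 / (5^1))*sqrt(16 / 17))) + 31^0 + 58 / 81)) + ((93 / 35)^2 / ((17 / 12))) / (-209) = 168408678547 / 352546425 + 590*sqrt(17) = 2910.32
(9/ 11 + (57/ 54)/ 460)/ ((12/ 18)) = 74729/ 60720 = 1.23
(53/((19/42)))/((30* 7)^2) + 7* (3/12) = 69931/39900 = 1.75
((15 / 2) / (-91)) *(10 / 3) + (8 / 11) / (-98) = -1977 / 7007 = -0.28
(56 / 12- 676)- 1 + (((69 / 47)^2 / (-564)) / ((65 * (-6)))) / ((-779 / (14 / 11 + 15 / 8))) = -7464881973056239 / 11102947901760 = -672.33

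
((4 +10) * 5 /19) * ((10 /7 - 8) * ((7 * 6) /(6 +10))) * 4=-4830 /19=-254.21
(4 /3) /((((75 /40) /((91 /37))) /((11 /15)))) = 32032 /24975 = 1.28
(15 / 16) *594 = 4455 / 8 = 556.88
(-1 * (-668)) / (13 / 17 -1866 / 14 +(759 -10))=79492 / 73361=1.08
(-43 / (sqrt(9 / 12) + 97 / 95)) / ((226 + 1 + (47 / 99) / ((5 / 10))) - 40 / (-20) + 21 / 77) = -3566205 / 5470598 + 3492675 * sqrt(3) / 10941196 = -0.10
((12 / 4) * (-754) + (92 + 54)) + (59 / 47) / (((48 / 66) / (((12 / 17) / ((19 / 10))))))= -32113261 / 15181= -2115.36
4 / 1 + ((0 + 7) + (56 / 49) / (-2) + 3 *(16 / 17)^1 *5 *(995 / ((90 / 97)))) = 5408563 / 357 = 15150.04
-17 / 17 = -1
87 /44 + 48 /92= 2.50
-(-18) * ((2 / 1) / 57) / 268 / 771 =1 / 327161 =0.00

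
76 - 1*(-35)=111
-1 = -1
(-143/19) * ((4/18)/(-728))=0.00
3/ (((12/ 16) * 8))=1/ 2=0.50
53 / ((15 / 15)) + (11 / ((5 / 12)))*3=661 / 5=132.20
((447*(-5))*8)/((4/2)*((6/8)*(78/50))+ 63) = -298000/1089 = -273.65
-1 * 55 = -55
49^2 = 2401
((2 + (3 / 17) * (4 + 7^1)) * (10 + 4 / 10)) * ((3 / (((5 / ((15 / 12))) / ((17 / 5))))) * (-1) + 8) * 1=94939 / 425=223.39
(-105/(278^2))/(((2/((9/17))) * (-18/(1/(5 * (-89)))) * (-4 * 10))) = 0.00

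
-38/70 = -19/35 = -0.54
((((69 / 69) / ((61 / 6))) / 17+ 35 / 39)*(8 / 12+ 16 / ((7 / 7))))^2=3335919602500 / 14720726241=226.61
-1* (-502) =502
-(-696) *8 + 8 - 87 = 5489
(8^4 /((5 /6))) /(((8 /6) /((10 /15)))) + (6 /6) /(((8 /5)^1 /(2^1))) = 49177 /20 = 2458.85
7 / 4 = 1.75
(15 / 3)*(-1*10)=-50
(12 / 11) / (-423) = -4 / 1551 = -0.00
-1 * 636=-636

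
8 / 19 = 0.42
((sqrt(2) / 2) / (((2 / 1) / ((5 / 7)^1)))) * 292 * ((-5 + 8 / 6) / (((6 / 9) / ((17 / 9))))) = -68255 * sqrt(2) / 126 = -766.09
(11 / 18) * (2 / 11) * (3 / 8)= 1 / 24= 0.04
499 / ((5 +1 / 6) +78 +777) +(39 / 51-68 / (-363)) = 48796849 / 31848531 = 1.53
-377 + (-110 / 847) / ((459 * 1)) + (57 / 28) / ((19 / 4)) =-13309174 / 35343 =-376.57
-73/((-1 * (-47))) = -73/47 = -1.55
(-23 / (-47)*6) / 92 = 3 / 94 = 0.03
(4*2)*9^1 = 72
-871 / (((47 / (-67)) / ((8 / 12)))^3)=2095716584 / 2803221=747.61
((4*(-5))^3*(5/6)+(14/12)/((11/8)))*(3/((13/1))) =-1538.27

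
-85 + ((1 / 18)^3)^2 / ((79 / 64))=-3568626314 / 41983839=-85.00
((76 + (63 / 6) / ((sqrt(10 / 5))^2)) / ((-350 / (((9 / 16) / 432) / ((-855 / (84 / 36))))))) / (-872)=-13 / 13742161920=-0.00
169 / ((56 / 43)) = 7267 / 56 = 129.77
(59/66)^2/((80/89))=309809/348480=0.89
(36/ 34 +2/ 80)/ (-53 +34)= -737/ 12920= -0.06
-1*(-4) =4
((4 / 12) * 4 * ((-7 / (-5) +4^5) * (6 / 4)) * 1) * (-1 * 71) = -728034 / 5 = -145606.80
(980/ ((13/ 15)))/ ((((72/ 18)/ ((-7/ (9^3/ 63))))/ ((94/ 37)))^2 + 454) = 38982996150/ 15885072593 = 2.45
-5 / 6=-0.83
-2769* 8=-22152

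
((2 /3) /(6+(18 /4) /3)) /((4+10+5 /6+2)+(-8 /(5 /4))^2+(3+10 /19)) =760 /524283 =0.00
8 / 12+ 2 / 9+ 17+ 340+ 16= 3365 / 9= 373.89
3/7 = 0.43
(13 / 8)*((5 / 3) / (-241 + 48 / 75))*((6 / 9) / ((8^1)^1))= -1625 / 1730592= -0.00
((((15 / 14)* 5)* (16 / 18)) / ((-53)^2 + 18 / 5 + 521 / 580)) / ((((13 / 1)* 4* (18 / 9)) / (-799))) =-5792750 / 445489317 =-0.01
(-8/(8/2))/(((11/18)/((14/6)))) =-84/11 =-7.64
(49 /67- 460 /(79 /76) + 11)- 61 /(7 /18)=-21773296 /37051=-587.66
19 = 19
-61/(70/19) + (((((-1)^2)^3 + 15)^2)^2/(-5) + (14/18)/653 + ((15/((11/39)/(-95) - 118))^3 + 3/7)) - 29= -452168026008304415455434811/34379311152931312335390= -13152.33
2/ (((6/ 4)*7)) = 4/ 21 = 0.19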